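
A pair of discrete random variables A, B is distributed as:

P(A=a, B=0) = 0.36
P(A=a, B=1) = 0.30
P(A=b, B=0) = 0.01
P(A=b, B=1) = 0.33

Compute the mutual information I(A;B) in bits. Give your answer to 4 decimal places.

0.2295 bits

Marginals: p(A) = (0.6600, 0.3400), p(B) = (0.3700, 0.6300).
I(A;B) = Σ p(x,y)·log₂[p(x,y)/(p(x)p(y))].
  (a,0): 0.36·log₂(1.4742) = 0.20158
  (a,1): 0.30·log₂(0.7215) = -0.14128
  (b,0): 0.01·log₂(0.0795) = -0.03653
  (b,1): 0.33·log₂(1.5406) = 0.20576
Sum = 0.2295 bits.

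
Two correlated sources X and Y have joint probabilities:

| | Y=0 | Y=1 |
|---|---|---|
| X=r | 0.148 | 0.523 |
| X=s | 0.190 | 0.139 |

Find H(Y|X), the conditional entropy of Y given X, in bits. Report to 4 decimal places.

0.8340 bits

Chain rule: H(Y|X) = H(X,Y) − H(X).
Marginals: p(X) = (0.6710, 0.3290), p(Y) = (0.3380, 0.6620).
H(X,Y) = 1.7479 bits; H(X) = 0.9139 bits.
H(Y|X) = 1.7479 − 0.9139 = 0.8340 bits.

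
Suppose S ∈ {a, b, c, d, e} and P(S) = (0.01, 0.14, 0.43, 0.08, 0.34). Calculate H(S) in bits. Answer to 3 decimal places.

H(S) = −Σ p·log₂ p.
  −(0.01)·log₂(0.01) = 0.0664
  −(0.14)·log₂(0.14) = 0.3971
  −(0.43)·log₂(0.43) = 0.5236
  −(0.08)·log₂(0.08) = 0.2915
  −(0.34)·log₂(0.34) = 0.5292
Sum: 0.0664 + 0.3971 + 0.5236 + 0.2915 + 0.5292 = 1.808 bits.

1.808 bits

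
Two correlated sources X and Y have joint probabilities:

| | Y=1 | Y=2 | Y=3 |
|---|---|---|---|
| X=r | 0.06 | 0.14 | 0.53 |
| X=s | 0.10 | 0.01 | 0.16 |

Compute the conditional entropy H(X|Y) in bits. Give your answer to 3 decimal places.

Chain rule: H(X|Y) = H(X,Y) − H(Y).
Marginals: p(X) = (0.7300, 0.2700), p(Y) = (0.1600, 0.1500, 0.6900).
H(X,Y) = 1.9477 bits; H(Y) = 1.2029 bits.
H(X|Y) = 1.9477 − 1.2029 = 0.745 bits.

0.745 bits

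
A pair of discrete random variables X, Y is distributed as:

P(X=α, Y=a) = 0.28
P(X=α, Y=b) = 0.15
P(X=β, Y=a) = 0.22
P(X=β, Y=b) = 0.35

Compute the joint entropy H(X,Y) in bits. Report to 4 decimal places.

H(X,Y) = −Σ p(x,y)·log₂ p(x,y) over all 4 cells.
  cell (α,a): −0.28·log₂0.28 = 0.51422
  cell (α,b): −0.15·log₂0.15 = 0.41054
  cell (β,a): −0.22·log₂0.22 = 0.48057
  cell (β,b): −0.35·log₂0.35 = 0.53010
Sum = 1.9354 bits.

1.9354 bits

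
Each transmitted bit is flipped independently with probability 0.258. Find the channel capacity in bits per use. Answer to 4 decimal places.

Binary symmetric channel: C = 1 − h₂(ε) where h₂ is the binary entropy function.
h₂(0.258) = −0.258·log₂0.258 − 0.742·log₂0.742 = 0.8237.
C = 1 − 0.8237 = 0.1763 bits per channel use.

0.1763 bits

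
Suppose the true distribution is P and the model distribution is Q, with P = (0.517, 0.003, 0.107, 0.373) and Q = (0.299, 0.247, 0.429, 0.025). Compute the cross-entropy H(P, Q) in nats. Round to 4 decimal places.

2.0949 nats

H(P,Q) = −Σ p·ln q.
  −0.517·ln(0.299) = 0.62418
  −0.003·ln(0.247) = 0.00420
  −0.107·ln(0.429) = 0.09055
  −0.373·ln(0.025) = 1.37595
H(P,Q) = 2.0949 nats.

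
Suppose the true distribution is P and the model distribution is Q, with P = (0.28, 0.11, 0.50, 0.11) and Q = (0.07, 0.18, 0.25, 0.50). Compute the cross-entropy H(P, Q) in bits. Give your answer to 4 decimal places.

H(P,Q) = −Σ p·log₂ q.
  −0.28·log₂(0.07) = 1.07422
  −0.11·log₂(0.18) = 0.27213
  −0.50·log₂(0.25) = 1.00000
  −0.11·log₂(0.50) = 0.11000
H(P,Q) = 2.4564 bits.

2.4564 bits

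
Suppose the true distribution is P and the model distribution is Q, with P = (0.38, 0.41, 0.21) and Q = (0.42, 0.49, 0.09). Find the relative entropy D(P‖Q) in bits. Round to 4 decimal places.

D(P‖Q) = Σ p·log₂(p/q).
  0.38·log₂(0.38/0.42) = -0.05487
  0.41·log₂(0.41/0.49) = -0.10543
  0.21·log₂(0.21/0.09) = 0.25670
D(P‖Q) = 0.0964 bits.

0.0964 bits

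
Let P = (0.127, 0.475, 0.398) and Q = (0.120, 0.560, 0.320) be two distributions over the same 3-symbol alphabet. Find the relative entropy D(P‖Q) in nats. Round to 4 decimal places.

D(P‖Q) = Σ p·ln(p/q).
  0.127·ln(0.127/0.120) = 0.00720
  0.475·ln(0.475/0.560) = -0.07820
  0.398·ln(0.398/0.320) = 0.08682
D(P‖Q) = 0.0158 nats.

0.0158 nats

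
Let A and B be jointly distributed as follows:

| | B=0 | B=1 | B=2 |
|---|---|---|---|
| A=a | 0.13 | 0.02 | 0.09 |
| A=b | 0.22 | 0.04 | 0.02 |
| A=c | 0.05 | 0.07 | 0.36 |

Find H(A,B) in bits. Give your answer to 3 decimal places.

2.603 bits

H(A,B) = −Σ p(x,y)·log₂ p(x,y) over all 9 cells.
  cell (a,0): −0.13·log₂0.13 = 0.3826
  cell (a,1): −0.02·log₂0.02 = 0.1129
  cell (a,2): −0.09·log₂0.09 = 0.3127
  cell (b,0): −0.22·log₂0.22 = 0.4806
  cell (b,1): −0.04·log₂0.04 = 0.1858
  cell (b,2): −0.02·log₂0.02 = 0.1129
  cell (c,0): −0.05·log₂0.05 = 0.2161
  cell (c,1): −0.07·log₂0.07 = 0.2686
  cell (c,2): −0.36·log₂0.36 = 0.5306
Sum = 2.603 bits.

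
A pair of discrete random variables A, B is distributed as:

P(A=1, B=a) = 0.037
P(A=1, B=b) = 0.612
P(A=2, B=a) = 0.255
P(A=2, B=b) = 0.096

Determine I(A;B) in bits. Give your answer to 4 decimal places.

Marginals: p(A) = (0.6490, 0.3510), p(B) = (0.2920, 0.7080).
I(A;B) = Σ p(x,y)·log₂[p(x,y)/(p(x)p(y))].
  (1,a): 0.037·log₂(0.1952) = -0.08720
  (1,b): 0.612·log₂(1.3319) = 0.25306
  (2,a): 0.255·log₂(2.4880) = 0.33532
  (2,b): 0.096·log₂(0.3863) = -0.13173
Sum = 0.3695 bits.

0.3695 bits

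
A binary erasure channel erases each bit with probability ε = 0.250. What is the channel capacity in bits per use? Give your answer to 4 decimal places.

Binary erasure channel: capacity C = 1 − ε.
C = 1 − 0.250 = 0.7500 bits per channel use.

0.7500 bits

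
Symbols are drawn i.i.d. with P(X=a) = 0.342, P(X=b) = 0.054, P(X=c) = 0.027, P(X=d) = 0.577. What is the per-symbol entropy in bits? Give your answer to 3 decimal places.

1.355 bits

H(X) = −Σ p·log₂ p.
  −(0.342)·log₂(0.342) = 0.5294
  −(0.054)·log₂(0.054) = 0.2274
  −(0.027)·log₂(0.027) = 0.1407
  −(0.577)·log₂(0.577) = 0.4578
Sum: 0.5294 + 0.2274 + 0.1407 + 0.4578 = 1.355 bits.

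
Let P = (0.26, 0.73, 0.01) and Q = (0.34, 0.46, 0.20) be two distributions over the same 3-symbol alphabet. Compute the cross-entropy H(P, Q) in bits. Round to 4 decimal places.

1.2457 bits

H(P,Q) = −Σ p·log₂ q.
  −0.26·log₂(0.34) = 0.40466
  −0.73·log₂(0.46) = 0.81781
  −0.01·log₂(0.20) = 0.02322
H(P,Q) = 1.2457 bits.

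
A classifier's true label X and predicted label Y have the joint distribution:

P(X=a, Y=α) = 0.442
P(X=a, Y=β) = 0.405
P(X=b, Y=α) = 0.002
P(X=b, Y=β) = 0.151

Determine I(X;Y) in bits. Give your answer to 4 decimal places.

Marginals: p(X) = (0.8470, 0.1530), p(Y) = (0.4440, 0.5560).
I(X;Y) = Σ p(x,y)·log₂[p(x,y)/(p(x)p(y))].
  (a,α): 0.442·log₂(1.1753) = 0.10301
  (a,β): 0.405·log₂(0.8600) = -0.08813
  (b,α): 0.002·log₂(0.0294) = -0.01017
  (b,β): 0.151·log₂(1.7751) = 0.12501
Sum = 0.1297 bits.

0.1297 bits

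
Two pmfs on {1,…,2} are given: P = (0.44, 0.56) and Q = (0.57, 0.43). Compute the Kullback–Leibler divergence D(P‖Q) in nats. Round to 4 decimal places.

D(P‖Q) = Σ p·ln(p/q).
  0.44·ln(0.44/0.57) = -0.11390
  0.56·ln(0.56/0.43) = 0.14792
D(P‖Q) = 0.0340 nats.

0.0340 nats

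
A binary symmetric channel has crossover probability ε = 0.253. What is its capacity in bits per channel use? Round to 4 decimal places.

0.1840 bits

Binary symmetric channel: C = 1 − h₂(ε) where h₂ is the binary entropy function.
h₂(0.253) = −0.253·log₂0.253 − 0.747·log₂0.747 = 0.8160.
C = 1 − 0.8160 = 0.1840 bits per channel use.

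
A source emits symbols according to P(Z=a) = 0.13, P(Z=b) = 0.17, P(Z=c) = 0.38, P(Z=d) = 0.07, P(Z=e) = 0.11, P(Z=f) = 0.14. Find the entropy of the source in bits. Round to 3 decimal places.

2.364 bits

H(Z) = −Σ p·log₂ p.
  −(0.13)·log₂(0.13) = 0.3826
  −(0.17)·log₂(0.17) = 0.4346
  −(0.38)·log₂(0.38) = 0.5305
  −(0.07)·log₂(0.07) = 0.2686
  −(0.11)·log₂(0.11) = 0.3503
  −(0.14)·log₂(0.14) = 0.3971
Sum: 0.3826 + 0.4346 + 0.5305 + 0.2686 + 0.3503 + 0.3971 = 2.364 bits.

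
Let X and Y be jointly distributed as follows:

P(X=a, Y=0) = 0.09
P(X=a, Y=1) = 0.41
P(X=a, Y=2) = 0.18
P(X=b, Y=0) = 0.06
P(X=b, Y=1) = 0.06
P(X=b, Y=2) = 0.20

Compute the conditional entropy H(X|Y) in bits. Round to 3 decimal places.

0.784 bits

Chain rule: H(X|Y) = H(X,Y) − H(Y).
Marginals: p(X) = (0.6800, 0.3200), p(Y) = (0.1500, 0.4700, 0.3800).
H(X,Y) = 2.2368 bits; H(Y) = 1.4530 bits.
H(X|Y) = 2.2368 − 1.4530 = 0.784 bits.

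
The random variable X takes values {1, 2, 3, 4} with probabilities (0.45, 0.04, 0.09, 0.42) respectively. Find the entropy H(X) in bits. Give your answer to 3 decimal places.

H(X) = −Σ p·log₂ p.
  −(0.45)·log₂(0.45) = 0.5184
  −(0.04)·log₂(0.04) = 0.1858
  −(0.09)·log₂(0.09) = 0.3127
  −(0.42)·log₂(0.42) = 0.5256
Sum: 0.5184 + 0.1858 + 0.3127 + 0.5256 = 1.542 bits.

1.542 bits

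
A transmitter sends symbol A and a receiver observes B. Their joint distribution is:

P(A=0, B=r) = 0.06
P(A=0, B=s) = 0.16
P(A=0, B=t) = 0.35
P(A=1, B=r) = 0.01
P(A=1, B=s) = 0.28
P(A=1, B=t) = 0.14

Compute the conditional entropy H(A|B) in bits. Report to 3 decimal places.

0.880 bits

Marginals: p(A) = (0.5700, 0.4300), p(B) = (0.0700, 0.4400, 0.4900).
H(A|B) = Σ p(B) · H(A|B=·).
  B=r: p=0.0700, H(A|B=r) = 0.5917
  B=s: p=0.4400, H(A|B=s) = 0.9457
  B=t: p=0.4900, H(A|B=t) = 0.8631
Weighted sum = 0.880 bits.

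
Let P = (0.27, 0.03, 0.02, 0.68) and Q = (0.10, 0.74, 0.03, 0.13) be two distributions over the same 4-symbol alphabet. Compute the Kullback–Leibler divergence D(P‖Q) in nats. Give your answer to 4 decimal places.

1.2890 nats

D(P‖Q) = Σ p·ln(p/q).
  0.27·ln(0.27/0.10) = 0.26818
  0.03·ln(0.03/0.74) = -0.09616
  0.02·ln(0.02/0.03) = -0.00811
  0.68·ln(0.68/0.13) = 1.12510
D(P‖Q) = 1.2890 nats.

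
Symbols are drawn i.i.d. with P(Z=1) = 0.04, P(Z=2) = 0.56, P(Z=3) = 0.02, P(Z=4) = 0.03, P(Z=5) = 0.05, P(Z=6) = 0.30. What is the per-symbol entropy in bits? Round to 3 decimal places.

1.656 bits

H(Z) = −Σ p·log₂ p.
  −(0.04)·log₂(0.04) = 0.1858
  −(0.56)·log₂(0.56) = 0.4684
  −(0.02)·log₂(0.02) = 0.1129
  −(0.03)·log₂(0.03) = 0.1518
  −(0.05)·log₂(0.05) = 0.2161
  −(0.30)·log₂(0.30) = 0.5211
Sum: 0.1858 + 0.4684 + 0.1129 + 0.1518 + 0.2161 + 0.5211 = 1.656 bits.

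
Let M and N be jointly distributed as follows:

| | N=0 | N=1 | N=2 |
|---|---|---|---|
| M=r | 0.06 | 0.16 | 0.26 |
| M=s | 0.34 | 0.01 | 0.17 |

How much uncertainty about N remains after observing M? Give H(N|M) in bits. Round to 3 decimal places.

Chain rule: H(N|M) = H(M,N) − H(M).
Marginals: p(M) = (0.4800, 0.5200), p(N) = (0.4000, 0.1700, 0.4300).
H(M,N) = 2.2020 bits; H(M) = 0.9988 bits.
H(N|M) = 2.2020 − 0.9988 = 1.203 bits.

1.203 bits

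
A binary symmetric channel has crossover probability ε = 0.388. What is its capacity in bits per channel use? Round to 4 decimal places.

Binary symmetric channel: C = 1 − h₂(ε) where h₂ is the binary entropy function.
h₂(0.388) = −0.388·log₂0.388 − 0.612·log₂0.612 = 0.9635.
C = 1 − 0.9635 = 0.0365 bits per channel use.

0.0365 bits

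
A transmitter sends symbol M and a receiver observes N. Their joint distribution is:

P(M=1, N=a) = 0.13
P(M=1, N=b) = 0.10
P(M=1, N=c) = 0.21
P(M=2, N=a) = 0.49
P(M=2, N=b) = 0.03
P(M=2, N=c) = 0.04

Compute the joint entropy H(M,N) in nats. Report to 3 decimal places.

H(M,N) = −Σ p(x,y)·ln p(x,y) over all 6 cells.
  cell (1,a): −0.13·ln0.13 = 0.2652
  cell (1,b): −0.10·ln0.10 = 0.2303
  cell (1,c): −0.21·ln0.21 = 0.3277
  cell (2,a): −0.49·ln0.49 = 0.3495
  cell (2,b): −0.03·ln0.03 = 0.1052
  cell (2,c): −0.04·ln0.04 = 0.1288
Sum = 1.407 nats.

1.407 nats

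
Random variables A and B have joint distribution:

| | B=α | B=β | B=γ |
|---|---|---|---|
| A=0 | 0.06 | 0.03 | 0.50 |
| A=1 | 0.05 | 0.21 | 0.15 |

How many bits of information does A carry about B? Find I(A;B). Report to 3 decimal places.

0.230 bits

Marginals: p(A) = (0.5900, 0.4100), p(B) = (0.1100, 0.2400, 0.6500).
I(A;B) = H(A) + H(B) − H(A,B).
H(A) = 0.9765, H(B) = 1.2484, H(A,B) = 1.9948.
I(A;B) = 0.9765 + 1.2484 − 1.9948 = 0.230 bits.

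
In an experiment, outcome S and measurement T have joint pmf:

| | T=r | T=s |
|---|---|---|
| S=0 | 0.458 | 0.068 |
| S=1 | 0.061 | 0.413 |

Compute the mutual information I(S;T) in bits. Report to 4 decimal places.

Marginals: p(S) = (0.5260, 0.4740), p(T) = (0.5190, 0.4810).
I(S;T) = H(S) + H(T) − H(S,T).
H(S) = 0.9980, H(T) = 0.9990, H(S,T) = 1.5527.
I(S;T) = 0.9980 + 0.9990 − 1.5527 = 0.4443 bits.

0.4443 bits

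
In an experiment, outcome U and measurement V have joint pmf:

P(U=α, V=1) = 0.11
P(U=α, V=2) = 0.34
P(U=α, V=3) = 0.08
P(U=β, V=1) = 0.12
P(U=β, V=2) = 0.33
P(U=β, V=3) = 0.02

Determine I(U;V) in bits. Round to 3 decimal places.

Marginals: p(U) = (0.5300, 0.4700), p(V) = (0.2300, 0.6700, 0.1000).
I(U;V) = Σ p(x,y)·log₂[p(x,y)/(p(x)p(y))].
  (α,1): 0.11·log₂(0.9024) = -0.0163
  (α,2): 0.34·log₂(0.9575) = -0.0213
  (α,3): 0.08·log₂(1.5094) = 0.0475
  (β,1): 0.12·log₂(1.1101) = 0.0181
  (β,2): 0.33·log₂(1.0480) = 0.0223
  (β,3): 0.02·log₂(0.4255) = -0.0247
Sum = 0.026 bits.

0.026 bits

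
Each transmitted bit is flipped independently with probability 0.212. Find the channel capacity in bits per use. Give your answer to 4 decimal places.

Binary symmetric channel: C = 1 − h₂(ε) where h₂ is the binary entropy function.
h₂(0.212) = −0.212·log₂0.212 − 0.788·log₂0.788 = 0.7453.
C = 1 − 0.7453 = 0.2547 bits per channel use.

0.2547 bits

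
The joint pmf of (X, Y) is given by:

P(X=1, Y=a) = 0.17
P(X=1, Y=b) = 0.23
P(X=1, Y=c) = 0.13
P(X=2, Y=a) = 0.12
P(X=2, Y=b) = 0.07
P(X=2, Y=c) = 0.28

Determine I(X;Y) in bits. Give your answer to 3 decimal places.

0.109 bits

Marginals: p(X) = (0.5300, 0.4700), p(Y) = (0.2900, 0.3000, 0.4100).
I(X;Y) = H(X) + H(Y) − H(X,Y).
H(X) = 0.9974, H(Y) = 1.5664, H(X,Y) = 2.4547.
I(X;Y) = 0.9974 + 1.5664 − 2.4547 = 0.109 bits.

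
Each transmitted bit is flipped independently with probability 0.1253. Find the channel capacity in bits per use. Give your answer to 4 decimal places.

0.4556 bits

Binary symmetric channel: C = 1 − h₂(ε) where h₂ is the binary entropy function.
h₂(0.1253) = −0.1253·log₂0.1253 − 0.8747·log₂0.8747 = 0.5444.
C = 1 − 0.5444 = 0.4556 bits per channel use.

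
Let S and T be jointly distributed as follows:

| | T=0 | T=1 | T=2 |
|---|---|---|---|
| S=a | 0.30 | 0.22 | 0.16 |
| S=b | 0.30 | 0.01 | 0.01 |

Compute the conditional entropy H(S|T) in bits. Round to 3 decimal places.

Chain rule: H(S|T) = H(S,T) − H(T).
Marginals: p(S) = (0.6800, 0.3200), p(T) = (0.6000, 0.2300, 0.1700).
H(S,T) = 2.0786 bits; H(T) = 1.3644 bits.
H(S|T) = 2.0786 − 1.3644 = 0.714 bits.

0.714 bits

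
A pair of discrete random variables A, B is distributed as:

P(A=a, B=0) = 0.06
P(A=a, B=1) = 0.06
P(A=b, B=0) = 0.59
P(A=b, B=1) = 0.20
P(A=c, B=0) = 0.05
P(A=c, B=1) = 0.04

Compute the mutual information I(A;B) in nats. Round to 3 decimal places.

Marginals: p(A) = (0.1200, 0.7900, 0.0900), p(B) = (0.7000, 0.3000).
I(A;B) = H(A) + H(B) − H(A,B).
H(A) = 0.6574, H(B) = 0.6109, H(A,B) = 1.2493.
I(A;B) = 0.6574 + 0.6109 − 1.2493 = 0.019 nats.

0.019 nats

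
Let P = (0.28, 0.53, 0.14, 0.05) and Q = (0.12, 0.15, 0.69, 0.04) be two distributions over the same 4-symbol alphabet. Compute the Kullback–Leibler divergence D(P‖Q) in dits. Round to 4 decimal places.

0.3014 dits

D(P‖Q) = Σ p·log₁₀(p/q).
  0.28·log₁₀(0.28/0.12) = 0.10303
  0.53·log₁₀(0.53/0.15) = 0.29054
  0.14·log₁₀(0.14/0.69) = -0.09698
  0.05·log₁₀(0.05/0.04) = 0.00485
D(P‖Q) = 0.3014 dits.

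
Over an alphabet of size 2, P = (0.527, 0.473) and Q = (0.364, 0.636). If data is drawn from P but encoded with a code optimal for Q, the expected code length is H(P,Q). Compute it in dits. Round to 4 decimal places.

0.3243 dits

H(P,Q) = −Σ p·log₁₀ q.
  −0.527·log₁₀(0.364) = 0.23130
  −0.473·log₁₀(0.636) = 0.09296
H(P,Q) = 0.3243 dits.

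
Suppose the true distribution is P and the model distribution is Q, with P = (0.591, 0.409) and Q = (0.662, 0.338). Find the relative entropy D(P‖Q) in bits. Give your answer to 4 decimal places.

0.0158 bits

D(P‖Q) = Σ p·log₂(p/q).
  0.591·log₂(0.591/0.662) = -0.09673
  0.409·log₂(0.409/0.338) = 0.11251
D(P‖Q) = 0.0158 bits.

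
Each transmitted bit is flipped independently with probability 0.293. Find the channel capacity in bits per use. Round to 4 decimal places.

Binary symmetric channel: C = 1 − h₂(ε) where h₂ is the binary entropy function.
h₂(0.293) = −0.293·log₂0.293 − 0.707·log₂0.707 = 0.8726.
C = 1 − 0.8726 = 0.1274 bits per channel use.

0.1274 bits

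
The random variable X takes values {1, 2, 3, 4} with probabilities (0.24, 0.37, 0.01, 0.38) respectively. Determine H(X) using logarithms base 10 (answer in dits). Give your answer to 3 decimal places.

0.488 dits

H(X) = −Σ p·log₁₀ p.
  −(0.24)·log₁₀(0.24) = 0.1487
  −(0.37)·log₁₀(0.37) = 0.1598
  −(0.01)·log₁₀(0.01) = 0.0200
  −(0.38)·log₁₀(0.38) = 0.1597
Sum: 0.1487 + 0.1598 + 0.0200 + 0.1597 = 0.488 dits.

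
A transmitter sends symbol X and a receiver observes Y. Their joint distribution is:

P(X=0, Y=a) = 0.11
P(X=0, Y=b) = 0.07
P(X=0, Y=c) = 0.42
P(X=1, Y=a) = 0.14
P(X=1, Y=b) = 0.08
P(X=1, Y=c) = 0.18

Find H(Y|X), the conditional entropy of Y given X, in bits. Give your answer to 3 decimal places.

Marginals: p(X) = (0.6000, 0.4000), p(Y) = (0.2500, 0.1500, 0.6000).
H(Y|X) = Σ p(X) · H(Y|X=·).
  X=0: p=0.6000, H(Y|X=0) = 1.1705
  X=1: p=0.4000, H(Y|X=1) = 1.5129
Weighted sum = 1.307 bits.

1.307 bits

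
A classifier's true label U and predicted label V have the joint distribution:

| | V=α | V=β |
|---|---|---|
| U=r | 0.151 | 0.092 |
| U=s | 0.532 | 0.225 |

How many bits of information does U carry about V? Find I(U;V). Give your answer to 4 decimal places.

0.0040 bits

Marginals: p(U) = (0.2430, 0.7570), p(V) = (0.6830, 0.3170).
I(U;V) = Σ p(x,y)·log₂[p(x,y)/(p(x)p(y))].
  (r,α): 0.151·log₂(0.9098) = -0.02059
  (r,β): 0.092·log₂(1.1943) = 0.02357
  (s,α): 0.532·log₂(1.0290) = 0.02191
  (s,β): 0.225·log₂(0.9376) = -0.02091
Sum = 0.0040 bits.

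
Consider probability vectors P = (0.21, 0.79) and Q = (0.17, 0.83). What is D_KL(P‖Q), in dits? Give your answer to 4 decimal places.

0.0023 dits

D(P‖Q) = Σ p·log₁₀(p/q).
  0.21·log₁₀(0.21/0.17) = 0.01927
  0.79·log₁₀(0.79/0.83) = -0.01695
D(P‖Q) = 0.0023 dits.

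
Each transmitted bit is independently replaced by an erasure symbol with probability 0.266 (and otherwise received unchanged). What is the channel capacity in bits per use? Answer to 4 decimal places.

Binary erasure channel: capacity C = 1 − ε.
C = 1 − 0.266 = 0.7340 bits per channel use.

0.7340 bits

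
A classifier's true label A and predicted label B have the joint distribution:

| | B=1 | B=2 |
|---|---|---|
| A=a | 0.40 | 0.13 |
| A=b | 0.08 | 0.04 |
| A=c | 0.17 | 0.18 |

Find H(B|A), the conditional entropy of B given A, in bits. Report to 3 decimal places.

Chain rule: H(B|A) = H(A,B) − H(A).
Marginals: p(A) = (0.5300, 0.1200, 0.3500), p(B) = (0.6500, 0.3500).
H(A,B) = 2.2686 bits; H(A) = 1.3826 bits.
H(B|A) = 2.2686 − 1.3826 = 0.886 bits.

0.886 bits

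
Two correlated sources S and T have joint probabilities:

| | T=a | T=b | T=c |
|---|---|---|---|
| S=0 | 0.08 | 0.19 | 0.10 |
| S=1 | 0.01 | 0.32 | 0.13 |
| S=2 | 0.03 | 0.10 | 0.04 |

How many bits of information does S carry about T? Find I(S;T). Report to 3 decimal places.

Marginals: p(S) = (0.3700, 0.4600, 0.1700), p(T) = (0.1200, 0.6100, 0.2700).
I(S;T) = Σ p(x,y)·log₂[p(x,y)/(p(x)p(y))].
  (0,a): 0.08·log₂(1.8018) = 0.0680
  (0,b): 0.19·log₂(0.8418) = -0.0472
  (0,c): 0.10·log₂(1.0010) = 0.0001
  (1,a): 0.01·log₂(0.1812) = -0.0246
  (1,b): 0.32·log₂(1.1404) = 0.0607
  (1,c): 0.13·log₂(1.0467) = 0.0086
  (2,a): 0.03·log₂(1.4706) = 0.0167
  (2,b): 0.10·log₂(0.9643) = -0.0052
  (2,c): 0.04·log₂(0.8715) = -0.0079
Sum = 0.069 bits.

0.069 bits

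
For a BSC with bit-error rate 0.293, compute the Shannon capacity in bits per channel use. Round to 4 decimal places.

Binary symmetric channel: C = 1 − h₂(ε) where h₂ is the binary entropy function.
h₂(0.293) = −0.293·log₂0.293 − 0.707·log₂0.707 = 0.8726.
C = 1 − 0.8726 = 0.1274 bits per channel use.

0.1274 bits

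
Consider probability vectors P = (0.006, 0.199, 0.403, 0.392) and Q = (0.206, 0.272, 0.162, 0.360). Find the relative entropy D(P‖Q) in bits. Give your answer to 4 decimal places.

D(P‖Q) = Σ p·log₂(p/q).
  0.006·log₂(0.006/0.206) = -0.03061
  0.199·log₂(0.199/0.272) = -0.08972
  0.403·log₂(0.403/0.162) = 0.52986
  0.392·log₂(0.392/0.360) = 0.04816
D(P‖Q) = 0.4577 bits.

0.4577 bits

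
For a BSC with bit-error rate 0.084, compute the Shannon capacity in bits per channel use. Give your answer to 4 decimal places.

Binary symmetric channel: C = 1 − h₂(ε) where h₂ is the binary entropy function.
h₂(0.084) = −0.084·log₂0.084 − 0.916·log₂0.916 = 0.4161.
C = 1 − 0.4161 = 0.5839 bits per channel use.

0.5839 bits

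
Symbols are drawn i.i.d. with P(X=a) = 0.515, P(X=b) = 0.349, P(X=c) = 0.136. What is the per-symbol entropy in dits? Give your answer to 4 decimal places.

0.4258 dits

H(X) = −Σ p·log₁₀ p.
  −(0.515)·log₁₀(0.515) = 0.14842
  −(0.349)·log₁₀(0.349) = 0.15955
  −(0.136)·log₁₀(0.136) = 0.11784
Sum: 0.14842 + 0.15955 + 0.11784 = 0.4258 dits.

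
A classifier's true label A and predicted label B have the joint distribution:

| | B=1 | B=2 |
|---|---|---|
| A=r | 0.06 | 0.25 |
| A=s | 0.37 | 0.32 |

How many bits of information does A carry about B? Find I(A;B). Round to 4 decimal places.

Marginals: p(A) = (0.3100, 0.6900), p(B) = (0.4300, 0.5700).
I(A;B) = H(A) + H(B) − H(A,B).
H(A) = 0.8932, H(B) = 0.9858, H(A,B) = 1.8003.
I(A;B) = 0.8932 + 0.9858 − 1.8003 = 0.0787 bits.

0.0787 bits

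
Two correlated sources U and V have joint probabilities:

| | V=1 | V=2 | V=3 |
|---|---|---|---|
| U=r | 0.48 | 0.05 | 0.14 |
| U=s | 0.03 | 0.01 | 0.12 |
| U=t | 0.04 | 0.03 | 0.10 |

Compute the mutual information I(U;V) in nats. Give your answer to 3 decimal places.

Marginals: p(U) = (0.6700, 0.1600, 0.1700), p(V) = (0.5500, 0.0900, 0.3600).
I(U;V) = H(U) + H(V) − H(U,V).
H(U) = 0.8628, H(V) = 0.9133, H(U,V) = 1.6472.
I(U;V) = 0.8628 + 0.9133 − 1.6472 = 0.129 nats.

0.129 nats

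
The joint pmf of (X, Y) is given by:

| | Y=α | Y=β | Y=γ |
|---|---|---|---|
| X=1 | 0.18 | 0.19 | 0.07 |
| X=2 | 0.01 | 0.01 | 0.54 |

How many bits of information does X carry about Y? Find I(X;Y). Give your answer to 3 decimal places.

Marginals: p(X) = (0.4400, 0.5600), p(Y) = (0.1900, 0.2000, 0.6100).
I(X;Y) = Σ p(x,y)·log₂[p(x,y)/(p(x)p(y))].
  (1,α): 0.18·log₂(2.1531) = 0.1992
  (1,β): 0.19·log₂(2.1591) = 0.2110
  (1,γ): 0.07·log₂(0.2608) = -0.1357
  (2,α): 0.01·log₂(0.0940) = -0.0341
  (2,β): 0.01·log₂(0.0893) = -0.0349
  (2,γ): 0.54·log₂(1.5808) = 0.3568
Sum = 0.562 bits.

0.562 bits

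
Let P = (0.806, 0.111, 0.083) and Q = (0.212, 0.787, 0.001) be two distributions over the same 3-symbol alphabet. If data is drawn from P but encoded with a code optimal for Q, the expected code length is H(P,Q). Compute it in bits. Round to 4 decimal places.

2.6692 bits

H(P,Q) = −Σ p·log₂ q.
  −0.806·log₂(0.212) = 1.80372
  −0.111·log₂(0.787) = 0.03836
  −0.083·log₂(0.001) = 0.82716
H(P,Q) = 2.6692 bits.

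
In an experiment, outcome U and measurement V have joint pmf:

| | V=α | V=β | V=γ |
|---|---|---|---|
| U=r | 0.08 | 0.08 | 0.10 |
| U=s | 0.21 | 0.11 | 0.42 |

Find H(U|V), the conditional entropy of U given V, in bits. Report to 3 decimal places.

0.800 bits

Marginals: p(U) = (0.2600, 0.7400), p(V) = (0.2900, 0.1900, 0.5200).
H(U|V) = Σ p(V) · H(U|V=·).
  V=α: p=0.2900, H(U|V=α) = 0.8498
  V=β: p=0.1900, H(U|V=β) = 0.9819
  V=γ: p=0.5200, H(U|V=γ) = 0.7063
Weighted sum = 0.800 bits.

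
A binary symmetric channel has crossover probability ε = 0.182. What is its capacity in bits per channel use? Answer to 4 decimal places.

0.3156 bits

Binary symmetric channel: C = 1 − h₂(ε) where h₂ is the binary entropy function.
h₂(0.182) = −0.182·log₂0.182 − 0.818·log₂0.818 = 0.6844.
C = 1 − 0.6844 = 0.3156 bits per channel use.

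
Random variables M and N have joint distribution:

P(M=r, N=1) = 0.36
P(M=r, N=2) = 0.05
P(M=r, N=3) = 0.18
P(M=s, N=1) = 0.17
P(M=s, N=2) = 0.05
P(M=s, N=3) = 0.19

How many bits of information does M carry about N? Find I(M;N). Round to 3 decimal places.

Marginals: p(M) = (0.5900, 0.4100), p(N) = (0.5300, 0.1000, 0.3700).
I(M;N) = H(M) + H(N) − H(M,N).
H(M) = 0.9765, H(N) = 1.3484, H(M,N) = 2.2979.
I(M;N) = 0.9765 + 1.3484 − 2.2979 = 0.027 bits.

0.027 bits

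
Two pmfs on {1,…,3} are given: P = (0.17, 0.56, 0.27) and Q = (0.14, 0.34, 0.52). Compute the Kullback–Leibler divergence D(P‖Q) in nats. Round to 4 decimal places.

0.1355 nats

D(P‖Q) = Σ p·ln(p/q).
  0.17·ln(0.17/0.14) = 0.03301
  0.56·ln(0.56/0.34) = 0.27944
  0.27·ln(0.27/0.52) = -0.17696
D(P‖Q) = 0.1355 nats.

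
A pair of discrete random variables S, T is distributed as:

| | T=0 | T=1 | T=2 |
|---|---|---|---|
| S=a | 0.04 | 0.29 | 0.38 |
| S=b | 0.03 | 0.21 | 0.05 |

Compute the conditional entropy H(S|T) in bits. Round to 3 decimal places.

Chain rule: H(S|T) = H(S,T) − H(T).
Marginals: p(S) = (0.7100, 0.2900), p(T) = (0.0700, 0.5000, 0.4300).
H(S,T) = 2.0748 bits; H(T) = 1.2921 bits.
H(S|T) = 2.0748 − 1.2921 = 0.783 bits.

0.783 bits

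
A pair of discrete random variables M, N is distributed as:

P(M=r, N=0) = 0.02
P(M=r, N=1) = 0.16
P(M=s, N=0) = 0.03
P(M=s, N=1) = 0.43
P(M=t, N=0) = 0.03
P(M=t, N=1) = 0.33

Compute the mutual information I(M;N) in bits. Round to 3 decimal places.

Marginals: p(M) = (0.1800, 0.4600, 0.3600), p(N) = (0.0800, 0.9200).
I(M;N) = Σ p(x,y)·log₂[p(x,y)/(p(x)p(y))].
  (r,0): 0.02·log₂(1.3889) = 0.0095
  (r,1): 0.16·log₂(0.9662) = -0.0079
  (s,0): 0.03·log₂(0.8152) = -0.0088
  (s,1): 0.43·log₂(1.0161) = 0.0099
  (t,0): 0.03·log₂(1.0417) = 0.0018
  (t,1): 0.33·log₂(0.9964) = -0.0017
Sum = 0.003 bits.

0.003 bits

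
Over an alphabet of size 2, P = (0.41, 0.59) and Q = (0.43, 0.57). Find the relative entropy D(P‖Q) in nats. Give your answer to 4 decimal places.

0.0008 nats

D(P‖Q) = Σ p·ln(p/q).
  0.41·ln(0.41/0.43) = -0.01953
  0.59·ln(0.59/0.57) = 0.02035
D(P‖Q) = 0.0008 nats.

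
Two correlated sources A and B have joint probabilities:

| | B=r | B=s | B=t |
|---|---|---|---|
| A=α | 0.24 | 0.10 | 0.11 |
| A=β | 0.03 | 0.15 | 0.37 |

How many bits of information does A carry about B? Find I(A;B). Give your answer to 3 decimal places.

0.241 bits

Marginals: p(A) = (0.4500, 0.5500), p(B) = (0.2700, 0.2500, 0.4800).
I(A;B) = Σ p(x,y)·log₂[p(x,y)/(p(x)p(y))].
  (α,r): 0.24·log₂(1.9753) = 0.2357
  (α,s): 0.10·log₂(0.8889) = -0.0170
  (α,t): 0.11·log₂(0.5093) = -0.1071
  (β,r): 0.03·log₂(0.2020) = -0.0692
  (β,s): 0.15·log₂(1.0909) = 0.0188
  (β,t): 0.37·log₂(1.4015) = 0.1802
Sum = 0.241 bits.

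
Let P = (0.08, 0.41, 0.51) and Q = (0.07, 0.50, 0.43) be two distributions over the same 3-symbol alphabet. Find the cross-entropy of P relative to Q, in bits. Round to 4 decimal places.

1.3379 bits

H(P,Q) = −Σ p·log₂ q.
  −0.08·log₂(0.07) = 0.30692
  −0.41·log₂(0.50) = 0.41000
  −0.51·log₂(0.43) = 0.62097
H(P,Q) = 1.3379 bits.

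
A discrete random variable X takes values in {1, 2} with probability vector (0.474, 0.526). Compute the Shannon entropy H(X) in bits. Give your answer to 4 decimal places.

H(X) = −Σ p·log₂ p.
  −(0.474)·log₂(0.474) = 0.51052
  −(0.526)·log₂(0.526) = 0.48753
Sum: 0.51052 + 0.48753 = 0.9980 bits.

0.9980 bits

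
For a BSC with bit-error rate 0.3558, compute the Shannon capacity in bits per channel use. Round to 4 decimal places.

Binary symmetric channel: C = 1 − h₂(ε) where h₂ is the binary entropy function.
h₂(0.3558) = −0.3558·log₂0.3558 − 0.6442·log₂0.6442 = 0.9391.
C = 1 − 0.9391 = 0.0609 bits per channel use.

0.0609 bits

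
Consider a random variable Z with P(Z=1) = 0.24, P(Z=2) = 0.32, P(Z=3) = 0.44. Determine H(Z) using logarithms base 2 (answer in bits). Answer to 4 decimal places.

H(Z) = −Σ p·log₂ p.
  −(0.24)·log₂(0.24) = 0.49413
  −(0.32)·log₂(0.32) = 0.52603
  −(0.44)·log₂(0.44) = 0.52115
Sum: 0.49413 + 0.52603 + 0.52115 = 1.5413 bits.

1.5413 bits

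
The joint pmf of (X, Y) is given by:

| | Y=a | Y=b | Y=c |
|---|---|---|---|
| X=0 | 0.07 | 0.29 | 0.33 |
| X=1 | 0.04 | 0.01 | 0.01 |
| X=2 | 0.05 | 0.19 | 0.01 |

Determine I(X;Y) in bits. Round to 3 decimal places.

0.200 bits

Marginals: p(X) = (0.6900, 0.0600, 0.2500), p(Y) = (0.1600, 0.4900, 0.3500).
I(X;Y) = H(X) + H(Y) − H(X,Y).
H(X) = 1.1129, H(Y) = 1.4574, H(X,Y) = 2.3707.
I(X;Y) = 1.1129 + 1.4574 − 2.3707 = 0.200 bits.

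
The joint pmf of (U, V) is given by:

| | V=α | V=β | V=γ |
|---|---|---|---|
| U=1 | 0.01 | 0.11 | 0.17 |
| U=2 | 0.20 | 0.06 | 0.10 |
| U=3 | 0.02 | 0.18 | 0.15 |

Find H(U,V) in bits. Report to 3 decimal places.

H(U,V) = −Σ p(x,y)·log₂ p(x,y) over all 9 cells.
  cell (1,α): −0.01·log₂0.01 = 0.0664
  cell (1,β): −0.11·log₂0.11 = 0.3503
  cell (1,γ): −0.17·log₂0.17 = 0.4346
  cell (2,α): −0.20·log₂0.20 = 0.4644
  cell (2,β): −0.06·log₂0.06 = 0.2435
  cell (2,γ): −0.10·log₂0.10 = 0.3322
  cell (3,α): −0.02·log₂0.02 = 0.1129
  cell (3,β): −0.18·log₂0.18 = 0.4453
  cell (3,γ): −0.15·log₂0.15 = 0.4105
Sum = 2.860 bits.

2.860 bits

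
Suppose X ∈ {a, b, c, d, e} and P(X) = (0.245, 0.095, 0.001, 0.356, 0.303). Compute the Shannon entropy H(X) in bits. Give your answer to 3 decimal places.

H(X) = −Σ p·log₂ p.
  −(0.245)·log₂(0.245) = 0.4971
  −(0.095)·log₂(0.095) = 0.3226
  −(0.001)·log₂(0.001) = 0.0100
  −(0.356)·log₂(0.356) = 0.5305
  −(0.303)·log₂(0.303) = 0.5220
Sum: 0.4971 + 0.3226 + 0.0100 + 0.5305 + 0.5220 = 1.882 bits.

1.882 bits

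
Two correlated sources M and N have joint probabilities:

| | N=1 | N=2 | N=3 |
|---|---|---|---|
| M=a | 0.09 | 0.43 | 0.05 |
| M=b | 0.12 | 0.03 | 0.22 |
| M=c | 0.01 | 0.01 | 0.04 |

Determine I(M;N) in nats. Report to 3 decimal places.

0.265 nats

Marginals: p(M) = (0.5700, 0.3700, 0.0600), p(N) = (0.2200, 0.4700, 0.3100).
I(M;N) = Σ p(x,y)·ln[p(x,y)/(p(x)p(y))].
  (a,1): 0.09·ln(0.7177) = -0.0299
  (a,2): 0.43·ln(1.6051) = 0.2035
  (a,3): 0.05·ln(0.2830) = -0.0631
  (b,1): 0.12·ln(1.4742) = 0.0466
  (b,2): 0.03·ln(0.1725) = -0.0527
  (b,3): 0.22·ln(1.9180) = 0.1433
  (c,1): 0.01·ln(0.7576) = -0.0028
  (c,2): 0.01·ln(0.3546) = -0.0104
  (c,3): 0.04·ln(2.1505) = 0.0306
Sum = 0.265 nats.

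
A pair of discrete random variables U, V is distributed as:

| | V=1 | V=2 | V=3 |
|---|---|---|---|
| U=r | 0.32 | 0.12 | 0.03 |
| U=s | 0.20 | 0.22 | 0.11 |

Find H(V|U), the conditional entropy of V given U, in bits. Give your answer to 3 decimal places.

1.343 bits

Chain rule: H(V|U) = H(U,V) − H(U).
Marginals: p(U) = (0.4700, 0.5300), p(V) = (0.5200, 0.3400, 0.1400).
H(U,V) = 2.3401 bits; H(U) = 0.9974 bits.
H(V|U) = 2.3401 − 0.9974 = 1.343 bits.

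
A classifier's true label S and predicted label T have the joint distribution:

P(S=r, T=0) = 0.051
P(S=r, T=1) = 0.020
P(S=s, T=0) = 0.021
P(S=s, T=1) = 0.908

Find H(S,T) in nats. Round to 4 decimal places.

H(S,T) = −Σ p(x,y)·ln p(x,y) over all 4 cells.
  cell (r,0): −0.051·ln0.051 = 0.15177
  cell (r,1): −0.020·ln0.020 = 0.07824
  cell (s,0): −0.021·ln0.021 = 0.08113
  cell (s,1): −0.908·ln0.908 = 0.08763
Sum = 0.3988 nats.

0.3988 nats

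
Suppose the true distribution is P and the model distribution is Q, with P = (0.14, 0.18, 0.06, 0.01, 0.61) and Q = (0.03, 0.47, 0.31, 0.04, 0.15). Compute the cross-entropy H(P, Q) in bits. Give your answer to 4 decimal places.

2.7217 bits

H(P,Q) = −Σ p·log₂ q.
  −0.14·log₂(0.03) = 0.70825
  −0.18·log₂(0.47) = 0.19607
  −0.06·log₂(0.31) = 0.10138
  −0.01·log₂(0.04) = 0.04644
  −0.61·log₂(0.15) = 1.66955
H(P,Q) = 2.7217 bits.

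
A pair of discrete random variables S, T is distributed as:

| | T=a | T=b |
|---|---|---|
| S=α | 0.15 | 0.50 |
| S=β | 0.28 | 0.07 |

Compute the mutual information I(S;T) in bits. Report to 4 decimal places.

Marginals: p(S) = (0.6500, 0.3500), p(T) = (0.4300, 0.5700).
I(S;T) = Σ p(x,y)·log₂[p(x,y)/(p(x)p(y))].
  (α,a): 0.15·log₂(0.5367) = -0.13468
  (α,b): 0.50·log₂(1.3495) = 0.21623
  (β,a): 0.28·log₂(1.8605) = 0.25079
  (β,b): 0.07·log₂(0.3509) = -0.10577
Sum = 0.2266 bits.

0.2266 bits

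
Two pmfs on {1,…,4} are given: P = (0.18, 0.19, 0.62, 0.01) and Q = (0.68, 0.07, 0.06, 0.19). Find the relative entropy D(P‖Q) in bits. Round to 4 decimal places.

D(P‖Q) = Σ p·log₂(p/q).
  0.18·log₂(0.18/0.68) = -0.34516
  0.19·log₂(0.19/0.07) = 0.27371
  0.62·log₂(0.62/0.06) = 2.08892
  0.01·log₂(0.01/0.19) = -0.04248
D(P‖Q) = 1.9750 bits.

1.9750 bits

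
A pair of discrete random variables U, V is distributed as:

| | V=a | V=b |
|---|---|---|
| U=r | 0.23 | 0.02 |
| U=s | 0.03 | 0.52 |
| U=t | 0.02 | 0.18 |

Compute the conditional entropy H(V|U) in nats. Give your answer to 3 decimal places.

0.251 nats

Chain rule: H(V|U) = H(U,V) − H(U).
Marginals: p(U) = (0.2500, 0.5500, 0.2000), p(V) = (0.2800, 0.7200).
H(U,V) = 1.2484 nats; H(U) = 0.9973 nats.
H(V|U) = 1.2484 − 0.9973 = 0.251 nats.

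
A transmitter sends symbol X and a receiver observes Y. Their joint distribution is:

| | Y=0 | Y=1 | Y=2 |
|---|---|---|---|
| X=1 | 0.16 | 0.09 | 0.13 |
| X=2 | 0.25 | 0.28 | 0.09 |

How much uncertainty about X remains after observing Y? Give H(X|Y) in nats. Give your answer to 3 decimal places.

0.628 nats

Chain rule: H(X|Y) = H(X,Y) − H(Y).
Marginals: p(X) = (0.3800, 0.6200), p(Y) = (0.4100, 0.3700, 0.2200).
H(X,Y) = 1.6949 nats; H(Y) = 1.0665 nats.
H(X|Y) = 1.6949 − 1.0665 = 0.628 nats.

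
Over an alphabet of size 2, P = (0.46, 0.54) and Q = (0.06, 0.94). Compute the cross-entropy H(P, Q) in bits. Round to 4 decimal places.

1.9153 bits

H(P,Q) = −Σ p·log₂ q.
  −0.46·log₂(0.06) = 1.86709
  −0.54·log₂(0.94) = 0.04820
H(P,Q) = 1.9153 bits.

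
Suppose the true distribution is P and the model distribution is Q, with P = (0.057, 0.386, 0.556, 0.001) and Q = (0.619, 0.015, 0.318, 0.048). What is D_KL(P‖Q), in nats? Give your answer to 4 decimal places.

D(P‖Q) = Σ p·ln(p/q).
  0.057·ln(0.057/0.619) = -0.13595
  0.386·ln(0.386/0.015) = 1.25365
  0.556·ln(0.556/0.318) = 0.31065
  0.001·ln(0.001/0.048) = -0.00387
D(P‖Q) = 1.4245 nats.

1.4245 nats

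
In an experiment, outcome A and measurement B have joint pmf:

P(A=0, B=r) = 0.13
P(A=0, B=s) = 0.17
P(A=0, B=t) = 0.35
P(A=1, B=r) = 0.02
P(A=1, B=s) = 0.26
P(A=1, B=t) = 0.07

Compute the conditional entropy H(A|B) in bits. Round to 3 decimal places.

Marginals: p(A) = (0.6500, 0.3500), p(B) = (0.1500, 0.4300, 0.4200).
H(A|B) = Σ p(B) · H(A|B=·).
  B=r: p=0.1500, H(A|B=r) = 0.5665
  B=s: p=0.4300, H(A|B=s) = 0.9682
  B=t: p=0.4200, H(A|B=t) = 0.6500
Weighted sum = 0.774 bits.

0.774 bits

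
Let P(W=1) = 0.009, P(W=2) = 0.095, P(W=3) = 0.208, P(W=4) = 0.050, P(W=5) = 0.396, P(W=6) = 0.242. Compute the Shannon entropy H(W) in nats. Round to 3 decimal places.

1.453 nats

H(W) = −Σ p·ln p.
  −(0.009)·ln(0.009) = 0.0424
  −(0.095)·ln(0.095) = 0.2236
  −(0.208)·ln(0.208) = 0.3266
  −(0.050)·ln(0.050) = 0.1498
  −(0.396)·ln(0.396) = 0.3668
  −(0.242)·ln(0.242) = 0.3434
Sum: 0.0424 + 0.2236 + 0.3266 + 0.1498 + 0.3668 + 0.3434 = 1.453 nats.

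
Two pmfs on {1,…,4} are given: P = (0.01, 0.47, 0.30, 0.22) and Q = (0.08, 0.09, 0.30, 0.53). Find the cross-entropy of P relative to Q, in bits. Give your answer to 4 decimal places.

2.3918 bits

H(P,Q) = −Σ p·log₂ q.
  −0.01·log₂(0.08) = 0.03644
  −0.47·log₂(0.09) = 1.63275
  −0.30·log₂(0.30) = 0.52109
  −0.22·log₂(0.53) = 0.20151
H(P,Q) = 2.3918 bits.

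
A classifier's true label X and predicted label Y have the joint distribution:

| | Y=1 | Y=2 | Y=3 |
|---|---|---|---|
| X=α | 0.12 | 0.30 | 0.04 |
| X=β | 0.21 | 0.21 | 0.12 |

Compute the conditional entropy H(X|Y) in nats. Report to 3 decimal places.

Marginals: p(X) = (0.4600, 0.5400), p(Y) = (0.3300, 0.5100, 0.1600).
H(X|Y) = Σ p(Y) · H(X|Y=·).
  Y=1: p=0.3300, H(X|Y=1) = 0.6555
  Y=2: p=0.5100, H(X|Y=2) = 0.6775
  Y=3: p=0.1600, H(X|Y=3) = 0.5623
Weighted sum = 0.652 nats.

0.652 nats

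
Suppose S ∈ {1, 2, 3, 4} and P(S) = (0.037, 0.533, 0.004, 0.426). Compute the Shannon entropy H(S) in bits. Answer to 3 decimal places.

1.216 bits

H(S) = −Σ p·log₂ p.
  −(0.037)·log₂(0.037) = 0.1760
  −(0.533)·log₂(0.533) = 0.4839
  −(0.004)·log₂(0.004) = 0.0319
  −(0.426)·log₂(0.426) = 0.5244
Sum: 0.1760 + 0.4839 + 0.0319 + 0.5244 = 1.216 bits.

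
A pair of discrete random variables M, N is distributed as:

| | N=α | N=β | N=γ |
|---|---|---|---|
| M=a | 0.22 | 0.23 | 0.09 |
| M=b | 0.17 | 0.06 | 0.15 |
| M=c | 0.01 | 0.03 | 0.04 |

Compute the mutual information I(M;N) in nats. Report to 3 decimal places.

0.068 nats

Marginals: p(M) = (0.5400, 0.3800, 0.0800), p(N) = (0.4000, 0.3200, 0.2800).
I(M;N) = H(M) + H(N) − H(M,N).
H(M) = 0.9025, H(N) = 1.0876, H(M,N) = 1.9225.
I(M;N) = 0.9025 + 1.0876 − 1.9225 = 0.068 nats.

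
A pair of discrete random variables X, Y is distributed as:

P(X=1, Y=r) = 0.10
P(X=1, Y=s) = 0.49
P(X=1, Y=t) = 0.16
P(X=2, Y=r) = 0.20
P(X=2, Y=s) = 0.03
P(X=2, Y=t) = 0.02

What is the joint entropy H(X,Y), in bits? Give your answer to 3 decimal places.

H(X,Y) = −Σ p(x,y)·log₂ p(x,y) over all 6 cells.
  cell (1,r): −0.10·log₂0.10 = 0.3322
  cell (1,s): −0.49·log₂0.49 = 0.5043
  cell (1,t): −0.16·log₂0.16 = 0.4230
  cell (2,r): −0.20·log₂0.20 = 0.4644
  cell (2,s): −0.03·log₂0.03 = 0.1518
  cell (2,t): −0.02·log₂0.02 = 0.1129
Sum = 1.989 bits.

1.989 bits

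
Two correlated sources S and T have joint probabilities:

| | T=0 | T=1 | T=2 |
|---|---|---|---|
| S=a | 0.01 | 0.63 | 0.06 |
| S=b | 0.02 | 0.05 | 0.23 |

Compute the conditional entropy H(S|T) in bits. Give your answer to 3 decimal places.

Chain rule: H(S|T) = H(S,T) − H(T).
Marginals: p(S) = (0.7000, 0.3000), p(T) = (0.0300, 0.6800, 0.2900).
H(S,T) = 1.5466 bits; H(T) = 1.0480 bits.
H(S|T) = 1.5466 − 1.0480 = 0.499 bits.

0.499 bits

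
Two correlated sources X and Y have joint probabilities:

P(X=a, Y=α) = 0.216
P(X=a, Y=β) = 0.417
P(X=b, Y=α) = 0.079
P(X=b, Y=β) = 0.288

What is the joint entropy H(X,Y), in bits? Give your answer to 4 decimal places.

1.8103 bits

H(X,Y) = −Σ p(x,y)·log₂ p(x,y) over all 4 cells.
  cell (a,α): −0.216·log₂0.216 = 0.47755
  cell (a,β): −0.417·log₂0.417 = 0.52620
  cell (b,α): −0.079·log₂0.079 = 0.28930
  cell (b,β): −0.288·log₂0.288 = 0.51721
Sum = 1.8103 bits.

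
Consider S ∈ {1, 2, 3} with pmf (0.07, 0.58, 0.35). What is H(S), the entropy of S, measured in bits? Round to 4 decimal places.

H(S) = −Σ p·log₂ p.
  −(0.07)·log₂(0.07) = 0.26856
  −(0.58)·log₂(0.58) = 0.45581
  −(0.35)·log₂(0.35) = 0.53010
Sum: 0.26856 + 0.45581 + 0.53010 = 1.2545 bits.

1.2545 bits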